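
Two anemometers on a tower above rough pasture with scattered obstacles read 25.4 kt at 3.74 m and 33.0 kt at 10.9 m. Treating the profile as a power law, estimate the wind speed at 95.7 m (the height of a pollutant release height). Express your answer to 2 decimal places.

First find α: α = ln(V₂/V₁)/ln(z₂/z₁) = ln(33.0/25.4)/ln(10.9/3.74) = 0.26176/1.06968 = 0.2447
Extrapolate from 10.9 m to 95.7 m: V₃ = 33.0 × (95.7/10.9)^0.2447 = 33.0 × 1.7017 = 56.1555 kt

56.16 kt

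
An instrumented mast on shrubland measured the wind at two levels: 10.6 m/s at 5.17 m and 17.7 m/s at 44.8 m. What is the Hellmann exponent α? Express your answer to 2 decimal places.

Power law: V₂/V₁ = (z₂/z₁)^α ⇒ α = ln(V₂/V₁) / ln(z₂/z₁)
α = ln(17.7/10.6) / ln(44.8/5.17) = ln(1.6698) / ln(8.6654)
  = 0.51271 / 2.15934 = 0.23744

α ≈ 0.24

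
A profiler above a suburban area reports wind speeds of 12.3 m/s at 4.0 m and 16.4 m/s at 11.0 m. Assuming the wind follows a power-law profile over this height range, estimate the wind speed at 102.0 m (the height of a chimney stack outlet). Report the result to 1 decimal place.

First find α: α = ln(V₂/V₁)/ln(z₂/z₁) = ln(16.4/12.3)/ln(11.0/4.0) = 0.28768/1.01160 = 0.2844
Extrapolate from 11.0 m to 102.0 m: V₃ = 16.4 × (102.0/11.0)^0.2844 = 16.4 × 1.8839 = 30.8959 m/s

30.9 m/s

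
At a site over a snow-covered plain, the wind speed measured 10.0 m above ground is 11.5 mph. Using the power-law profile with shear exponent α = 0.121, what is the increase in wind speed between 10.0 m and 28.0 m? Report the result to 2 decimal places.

Power law: V₂ = V₁ · (z₂/z₁)^α = 11.5 × (2.8000)^0.121 = 13.0258 mph
ΔV = 13.0258 − 11.5 = 1.5258 mph

1.53 mph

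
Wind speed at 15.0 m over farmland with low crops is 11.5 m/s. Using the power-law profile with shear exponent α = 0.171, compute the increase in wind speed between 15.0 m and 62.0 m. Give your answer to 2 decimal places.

3.16 m/s

Power law: V₂ = V₁ · (z₂/z₁)^α = 11.5 × (4.1333)^0.171 = 14.6584 m/s
ΔV = 14.6584 − 11.5 = 3.1584 m/s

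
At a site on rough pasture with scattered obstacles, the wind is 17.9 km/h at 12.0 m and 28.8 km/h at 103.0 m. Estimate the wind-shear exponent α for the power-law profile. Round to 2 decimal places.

Power law: V₂/V₁ = (z₂/z₁)^α ⇒ α = ln(V₂/V₁) / ln(z₂/z₁)
α = ln(28.8/17.9) / ln(103.0/12.0) = ln(1.6089) / ln(8.5833)
  = 0.47557 / 2.14982 = 0.22122

α ≈ 0.22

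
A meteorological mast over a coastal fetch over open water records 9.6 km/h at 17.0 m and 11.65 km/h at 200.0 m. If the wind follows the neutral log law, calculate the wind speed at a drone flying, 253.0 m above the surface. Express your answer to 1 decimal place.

Log law: V ∝ ln(z/z₀). From the pair, with r = V₁/V₂ = 0.82403,
ln z₀ = (ln z₁ − r·ln z₂)/(1 − r) = (2.8332 − 0.82403×5.2983)/0.17597 = -8.7107 → z₀ = 0.0001648 m
V₃ = V₁ · ln(z₃/z₀)/ln(z₁/z₀) = 9.6 × 14.2441/11.5439 = 11.8455 km/h

11.8 km/h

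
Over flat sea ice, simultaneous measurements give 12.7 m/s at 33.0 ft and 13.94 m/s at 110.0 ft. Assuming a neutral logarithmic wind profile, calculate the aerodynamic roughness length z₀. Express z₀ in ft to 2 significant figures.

Log law: V(z) ∝ ln(z/z₀). With r = V₁/V₂ = 12.7/13.94 = 0.91105,
r · ln(z₂/z₀) = ln(z₁/z₀) ⇒ ln z₀ = (ln z₁ − r·ln z₂)/(1 − r)
ln z₀ = (3.49651 − 0.91105×4.70048) / 0.08895 = -8.8345
z₀ = exp(-8.8345) = 0.0001456 ft

z₀ ≈ 0.00015 ft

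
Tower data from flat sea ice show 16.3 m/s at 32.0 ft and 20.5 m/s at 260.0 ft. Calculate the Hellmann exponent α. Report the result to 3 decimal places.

Power law: V₂/V₁ = (z₂/z₁)^α ⇒ α = ln(V₂/V₁) / ln(z₂/z₁)
α = ln(20.5/16.3) / ln(260.0/32.0) = ln(1.2577) / ln(8.1250)
  = 0.22926 / 2.09495 = 0.10943

α ≈ 0.109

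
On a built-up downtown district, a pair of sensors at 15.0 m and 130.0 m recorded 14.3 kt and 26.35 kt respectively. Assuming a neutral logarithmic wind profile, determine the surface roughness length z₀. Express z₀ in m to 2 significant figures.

Log law: V(z) ∝ ln(z/z₀). With r = V₁/V₂ = 14.3/26.35 = 0.54269,
r · ln(z₂/z₀) = ln(z₁/z₀) ⇒ ln z₀ = (ln z₁ − r·ln z₂)/(1 − r)
ln z₀ = (2.70805 − 0.54269×4.86753) / 0.45731 = 0.1453
z₀ = exp(0.1453) = 1.156 m

z₀ ≈ 1.2 m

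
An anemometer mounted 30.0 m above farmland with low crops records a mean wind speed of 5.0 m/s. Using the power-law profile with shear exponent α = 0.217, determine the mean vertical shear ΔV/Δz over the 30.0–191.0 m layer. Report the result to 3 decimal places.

Power law: V₂ = V₁ · (z₂/z₁)^α = 5.0 × (6.3667)^0.217 = 7.4717 m/s
ΔV/Δz = (7.4717 − 5.0)/(191.0 − 30.0) = 2.4717/161.0000 = 0.01535 m/s/m

0.015 m/s/m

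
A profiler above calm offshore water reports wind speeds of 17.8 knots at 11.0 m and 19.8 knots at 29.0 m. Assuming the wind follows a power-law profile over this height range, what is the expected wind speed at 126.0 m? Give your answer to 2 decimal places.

First find α: α = ln(V₂/V₁)/ln(z₂/z₁) = ln(19.8/17.8)/ln(29.0/11.0) = 0.10648/0.96940 = 0.1098
Extrapolate from 29.0 m to 126.0 m: V₃ = 19.8 × (126.0/29.0)^0.1098 = 19.8 × 1.1751 = 23.2671 knots

23.27 knots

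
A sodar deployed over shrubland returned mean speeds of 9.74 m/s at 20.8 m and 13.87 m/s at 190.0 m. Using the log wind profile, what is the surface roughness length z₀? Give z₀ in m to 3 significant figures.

Log law: V(z) ∝ ln(z/z₀). With r = V₁/V₂ = 9.74/13.87 = 0.70224,
r · ln(z₂/z₀) = ln(z₁/z₀) ⇒ ln z₀ = (ln z₁ − r·ln z₂)/(1 − r)
ln z₀ = (3.03495 − 0.70224×5.24702) / 0.29776 = -2.1819
z₀ = exp(-2.1819) = 0.1128 m

z₀ ≈ 0.113 m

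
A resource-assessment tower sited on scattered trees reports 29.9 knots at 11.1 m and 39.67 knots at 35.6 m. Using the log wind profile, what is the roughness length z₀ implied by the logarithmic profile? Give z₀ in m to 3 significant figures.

Log law: V(z) ∝ ln(z/z₀). With r = V₁/V₂ = 29.9/39.67 = 0.75372,
r · ln(z₂/z₀) = ln(z₁/z₀) ⇒ ln z₀ = (ln z₁ − r·ln z₂)/(1 − r)
ln z₀ = (2.40695 − 0.75372×3.57235) / 0.24628 = -1.1596
z₀ = exp(-1.1596) = 0.3136 m

z₀ ≈ 0.314 m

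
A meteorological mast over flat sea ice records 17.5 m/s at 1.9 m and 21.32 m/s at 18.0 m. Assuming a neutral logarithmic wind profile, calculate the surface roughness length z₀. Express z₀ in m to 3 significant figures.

z₀ ≈ 0.0000639 m

Log law: V(z) ∝ ln(z/z₀). With r = V₁/V₂ = 17.5/21.32 = 0.82083,
r · ln(z₂/z₀) = ln(z₁/z₀) ⇒ ln z₀ = (ln z₁ − r·ln z₂)/(1 − r)
ln z₀ = (0.64185 − 0.82083×2.89037) / 0.17917 = -9.6589
z₀ = exp(-9.6589) = 0.00006385 m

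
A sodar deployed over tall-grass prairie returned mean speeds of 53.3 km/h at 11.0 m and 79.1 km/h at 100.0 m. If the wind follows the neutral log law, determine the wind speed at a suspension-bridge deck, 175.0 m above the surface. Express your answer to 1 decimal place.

85.6 km/h

Log law: V ∝ ln(z/z₀). From the pair, with r = V₁/V₂ = 0.67383,
ln z₀ = (ln z₁ − r·ln z₂)/(1 − r) = (2.3979 − 0.67383×4.6052)/0.32617 = -2.1621 → z₀ = 0.1151 m
V₃ = V₁ · ln(z₃/z₀)/ln(z₁/z₀) = 53.3 × 7.3269/4.5600 = 85.6411 km/h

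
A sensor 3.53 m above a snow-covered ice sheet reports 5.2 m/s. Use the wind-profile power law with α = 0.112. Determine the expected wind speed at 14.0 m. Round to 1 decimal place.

6.1 m/s

Power-law profile: V₂ = V₁ · (z₂/z₁)^α
V₂ = 5.2 × (14.0/3.53)^0.112 = 5.2 × (3.9660)^0.112
    = 5.2 × 1.1669 = 6.0676 m/s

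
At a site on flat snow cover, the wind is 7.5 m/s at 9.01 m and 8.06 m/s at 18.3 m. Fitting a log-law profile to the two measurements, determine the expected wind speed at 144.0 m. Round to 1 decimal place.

Log law: V ∝ ln(z/z₀). From the pair, with r = V₁/V₂ = 0.93052,
ln z₀ = (ln z₁ − r·ln z₂)/(1 − r) = (2.1983 − 0.93052×2.9069)/0.06948 = -7.2914 → z₀ = 0.0006814 m
V₃ = V₁ · ln(z₃/z₀)/ln(z₁/z₀) = 7.5 × 12.2612/9.4897 = 9.6904 m/s

9.7 m/s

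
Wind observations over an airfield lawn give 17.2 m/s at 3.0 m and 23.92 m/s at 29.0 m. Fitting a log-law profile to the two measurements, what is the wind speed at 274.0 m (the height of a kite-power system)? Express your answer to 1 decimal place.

Log law: V ∝ ln(z/z₀). From the pair, with r = V₁/V₂ = 0.71906,
ln z₀ = (ln z₁ − r·ln z₂)/(1 − r) = (1.0986 − 0.71906×3.3673)/0.28094 = -4.7081 → z₀ = 0.009022 m
V₃ = V₁ · ln(z₃/z₀)/ln(z₁/z₀) = 17.2 × 10.3213/5.8067 = 30.5723 m/s

30.6 m/s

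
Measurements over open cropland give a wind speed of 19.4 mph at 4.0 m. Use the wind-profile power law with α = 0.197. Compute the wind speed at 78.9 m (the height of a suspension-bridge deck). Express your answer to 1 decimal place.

34.9 mph

Power-law profile: V₂ = V₁ · (z₂/z₁)^α
V₂ = 19.4 × (78.9/4.0)^0.197 = 19.4 × (19.7250)^0.197
    = 19.4 × 1.7994 = 34.9076 mph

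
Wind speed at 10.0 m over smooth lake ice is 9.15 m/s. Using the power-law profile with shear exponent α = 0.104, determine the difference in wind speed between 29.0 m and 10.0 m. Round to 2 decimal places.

1.07 m/s

Power law: V₂ = V₁ · (z₂/z₁)^α = 9.15 × (2.9000)^0.104 = 10.2214 m/s
ΔV = 10.2214 − 9.15 = 1.0714 m/s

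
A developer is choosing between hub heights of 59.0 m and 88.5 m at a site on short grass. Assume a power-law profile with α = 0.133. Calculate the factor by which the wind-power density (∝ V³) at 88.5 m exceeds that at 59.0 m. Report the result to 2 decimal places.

1.18

Speed ratio: V_B/V_A = (z_B/z_A)^α = (88.5/59.0)^0.133 = (1.5000)^0.133 = 1.05541
Power-density ratio: P_B/P_A = (V_B/V_A)³ = (1.05541)³ = 1.17560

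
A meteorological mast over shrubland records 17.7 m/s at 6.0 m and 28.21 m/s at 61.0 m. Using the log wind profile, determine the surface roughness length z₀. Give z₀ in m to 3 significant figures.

z₀ ≈ 0.121 m

Log law: V(z) ∝ ln(z/z₀). With r = V₁/V₂ = 17.7/28.21 = 0.62744,
r · ln(z₂/z₀) = ln(z₁/z₀) ⇒ ln z₀ = (ln z₁ − r·ln z₂)/(1 − r)
ln z₀ = (1.79176 − 0.62744×4.11087) / 0.37256 = -2.1139
z₀ = exp(-2.1139) = 0.1208 m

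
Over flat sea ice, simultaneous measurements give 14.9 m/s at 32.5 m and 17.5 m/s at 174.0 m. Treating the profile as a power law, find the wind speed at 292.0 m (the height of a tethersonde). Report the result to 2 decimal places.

18.39 m/s

First find α: α = ln(V₂/V₁)/ln(z₂/z₁) = ln(17.5/14.9)/ln(174.0/32.5) = 0.16084/1.67782 = 0.0959
Extrapolate from 174.0 m to 292.0 m: V₃ = 17.5 × (292.0/174.0)^0.0959 = 17.5 × 1.0509 = 18.3904 m/s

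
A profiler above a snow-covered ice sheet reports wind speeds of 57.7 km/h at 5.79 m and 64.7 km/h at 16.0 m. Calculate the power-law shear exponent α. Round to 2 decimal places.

Power law: V₂/V₁ = (z₂/z₁)^α ⇒ α = ln(V₂/V₁) / ln(z₂/z₁)
α = ln(64.7/57.7) / ln(16.0/5.79) = ln(1.1213) / ln(2.7634)
  = 0.11450 / 1.01646 = 0.11265

α ≈ 0.11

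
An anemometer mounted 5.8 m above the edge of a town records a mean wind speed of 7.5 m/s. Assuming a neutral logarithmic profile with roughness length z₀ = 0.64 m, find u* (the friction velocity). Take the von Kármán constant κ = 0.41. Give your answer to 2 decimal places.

Log law: V(z) = (u*/κ) · ln(z/z₀) ⇒ u* = κ · V / ln(z/z₀)
u* = 0.41 × 7.5 / ln(5.8/0.64) = 0.41 × 7.5 / 2.2041
   = 3.0750 / 2.2041 = 1.3951 m/s

u* ≈ 1.40 m/s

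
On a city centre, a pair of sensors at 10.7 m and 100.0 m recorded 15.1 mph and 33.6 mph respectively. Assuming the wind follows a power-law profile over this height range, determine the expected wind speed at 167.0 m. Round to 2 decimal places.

40.37 mph

First find α: α = ln(V₂/V₁)/ln(z₂/z₁) = ln(33.6/15.1)/ln(100.0/10.7) = 0.79983/2.23493 = 0.3579
Extrapolate from 100.0 m to 167.0 m: V₃ = 33.6 × (167.0/100.0)^0.3579 = 33.6 × 1.2014 = 40.3687 mph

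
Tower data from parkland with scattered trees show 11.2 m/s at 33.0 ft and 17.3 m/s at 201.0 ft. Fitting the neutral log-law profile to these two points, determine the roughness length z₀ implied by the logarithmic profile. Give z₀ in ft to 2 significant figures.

Log law: V(z) ∝ ln(z/z₀). With r = V₁/V₂ = 11.2/17.3 = 0.64740,
r · ln(z₂/z₀) = ln(z₁/z₀) ⇒ ln z₀ = (ln z₁ − r·ln z₂)/(1 − r)
ln z₀ = (3.49651 − 0.64740×5.30330) / 0.35260 = 0.1791
z₀ = exp(0.1791) = 1.196 ft

z₀ ≈ 1.2 ft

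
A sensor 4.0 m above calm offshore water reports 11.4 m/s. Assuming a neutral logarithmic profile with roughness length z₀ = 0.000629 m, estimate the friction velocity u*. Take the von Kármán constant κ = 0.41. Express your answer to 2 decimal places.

Log law: V(z) = (u*/κ) · ln(z/z₀) ⇒ u* = κ · V / ln(z/z₀)
u* = 0.41 × 11.4 / ln(4.0/0.000629) = 0.41 × 11.4 / 8.7577
   = 4.6740 / 8.7577 = 0.5337 m/s

u* ≈ 0.53 m/s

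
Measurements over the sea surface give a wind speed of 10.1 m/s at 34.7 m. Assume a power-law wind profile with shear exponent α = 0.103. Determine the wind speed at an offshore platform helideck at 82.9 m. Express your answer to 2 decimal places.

Power-law profile: V₂ = V₁ · (z₂/z₁)^α
V₂ = 10.1 × (82.9/34.7)^0.103 = 10.1 × (2.3890)^0.103
    = 10.1 × 1.0938 = 11.0479 m/s

11.05 m/s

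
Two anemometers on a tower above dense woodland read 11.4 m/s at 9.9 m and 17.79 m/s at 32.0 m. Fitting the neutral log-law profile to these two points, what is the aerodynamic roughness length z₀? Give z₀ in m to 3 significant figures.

Log law: V(z) ∝ ln(z/z₀). With r = V₁/V₂ = 11.4/17.79 = 0.64081,
r · ln(z₂/z₀) = ln(z₁/z₀) ⇒ ln z₀ = (ln z₁ − r·ln z₂)/(1 − r)
ln z₀ = (2.29253 − 0.64081×3.46574) / 0.35919 = 0.1995
z₀ = exp(0.1995) = 1.221 m

z₀ ≈ 1.22 m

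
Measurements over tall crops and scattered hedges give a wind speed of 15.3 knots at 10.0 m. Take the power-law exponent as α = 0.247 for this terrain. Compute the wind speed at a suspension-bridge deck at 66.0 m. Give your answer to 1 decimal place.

24.4 knots

Power-law profile: V₂ = V₁ · (z₂/z₁)^α
V₂ = 15.3 × (66.0/10.0)^0.247 = 15.3 × (6.6000)^0.247
    = 15.3 × 1.5938 = 24.3848 knots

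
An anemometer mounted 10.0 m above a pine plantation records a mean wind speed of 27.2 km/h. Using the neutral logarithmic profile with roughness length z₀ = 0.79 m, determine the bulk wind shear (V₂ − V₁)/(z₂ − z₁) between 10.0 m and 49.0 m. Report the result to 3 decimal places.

Log law: V₂ = V₁ · ln(z₂/z₀)/ln(z₁/z₀) = 27.2 × 4.1275/2.5383 = 44.2299 km/h
ΔV/Δz = (44.2299 − 27.2)/(49.0 − 10.0) = 17.0299/39.0000 = 0.43666 km/h/m

0.437 km/h/m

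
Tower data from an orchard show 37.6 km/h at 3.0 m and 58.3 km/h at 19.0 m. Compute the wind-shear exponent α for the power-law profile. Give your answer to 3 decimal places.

Power law: V₂/V₁ = (z₂/z₁)^α ⇒ α = ln(V₂/V₁) / ln(z₂/z₁)
α = ln(58.3/37.6) / ln(19.0/3.0) = ln(1.5505) / ln(6.3333)
  = 0.43860 / 1.84583 = 0.23762

α ≈ 0.238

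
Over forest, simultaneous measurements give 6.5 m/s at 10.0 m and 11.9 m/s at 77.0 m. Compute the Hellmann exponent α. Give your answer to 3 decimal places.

α ≈ 0.296

Power law: V₂/V₁ = (z₂/z₁)^α ⇒ α = ln(V₂/V₁) / ln(z₂/z₁)
α = ln(11.9/6.5) / ln(77.0/10.0) = ln(1.8308) / ln(7.7000)
  = 0.60474 / 2.04122 = 0.29626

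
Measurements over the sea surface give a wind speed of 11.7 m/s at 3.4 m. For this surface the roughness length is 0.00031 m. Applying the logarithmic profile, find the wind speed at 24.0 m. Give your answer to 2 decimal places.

Log law: V(z) ∝ ln(z/z₀), so V₂/V₁ = ln(z₂/z₀) / ln(z₁/z₀).
ln(24.0/0.00031) = 11.2570, ln(3.4/0.00031) = 9.3027
V₂ = 11.7 × 11.2570/9.3027 = 11.7 × 1.2101 = 14.1579 m/s

14.16 m/s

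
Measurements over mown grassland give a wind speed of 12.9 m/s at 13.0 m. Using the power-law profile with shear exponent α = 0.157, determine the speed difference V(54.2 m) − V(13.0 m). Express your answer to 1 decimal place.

Power law: V₂ = V₁ · (z₂/z₁)^α = 12.9 × (4.1692)^0.157 = 16.1413 m/s
ΔV = 16.1413 − 12.9 = 3.2413 m/s

3.2 m/s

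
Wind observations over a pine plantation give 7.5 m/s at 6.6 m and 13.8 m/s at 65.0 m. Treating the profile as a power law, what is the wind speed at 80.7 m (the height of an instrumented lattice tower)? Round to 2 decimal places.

First find α: α = ln(V₂/V₁)/ln(z₂/z₁) = ln(13.8/7.5)/ln(65.0/6.6) = 0.60977/2.28732 = 0.2666
Extrapolate from 65.0 m to 80.7 m: V₃ = 13.8 × (80.7/65.0)^0.2666 = 13.8 × 1.0594 = 14.6193 m/s

14.62 m/s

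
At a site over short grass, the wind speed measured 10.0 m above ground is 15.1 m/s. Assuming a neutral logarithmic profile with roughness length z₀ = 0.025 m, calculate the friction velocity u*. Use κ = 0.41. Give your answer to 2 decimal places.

u* ≈ 1.03 m/s

Log law: V(z) = (u*/κ) · ln(z/z₀) ⇒ u* = κ · V / ln(z/z₀)
u* = 0.41 × 15.1 / ln(10.0/0.025) = 0.41 × 15.1 / 5.9915
   = 6.1910 / 5.9915 = 1.0333 m/s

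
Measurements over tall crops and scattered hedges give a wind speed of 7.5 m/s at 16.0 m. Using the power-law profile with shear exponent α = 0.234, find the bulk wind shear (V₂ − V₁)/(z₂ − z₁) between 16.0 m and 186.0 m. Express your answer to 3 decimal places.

0.034 m/s/m

Power law: V₂ = V₁ · (z₂/z₁)^α = 7.5 × (11.6250)^0.234 = 13.3157 m/s
ΔV/Δz = (13.3157 − 7.5)/(186.0 − 16.0) = 5.8157/170.0000 = 0.03421 m/s/m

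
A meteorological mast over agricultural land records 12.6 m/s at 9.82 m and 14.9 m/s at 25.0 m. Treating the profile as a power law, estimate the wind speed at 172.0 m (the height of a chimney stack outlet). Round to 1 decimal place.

21.1 m/s

First find α: α = ln(V₂/V₁)/ln(z₂/z₁) = ln(14.9/12.6)/ln(25.0/9.82) = 0.16766/0.93445 = 0.1794
Extrapolate from 25.0 m to 172.0 m: V₃ = 14.9 × (172.0/25.0)^0.1794 = 14.9 × 1.4135 = 21.0606 m/s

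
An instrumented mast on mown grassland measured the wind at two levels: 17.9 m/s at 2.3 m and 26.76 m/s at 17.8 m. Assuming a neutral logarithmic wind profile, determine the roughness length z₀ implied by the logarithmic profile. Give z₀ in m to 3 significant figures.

z₀ ≈ 0.0368 m

Log law: V(z) ∝ ln(z/z₀). With r = V₁/V₂ = 17.9/26.76 = 0.66891,
r · ln(z₂/z₀) = ln(z₁/z₀) ⇒ ln z₀ = (ln z₁ − r·ln z₂)/(1 − r)
ln z₀ = (0.83291 − 0.66891×2.87920) / 0.33109 = -3.3012
z₀ = exp(-3.3012) = 0.03684 m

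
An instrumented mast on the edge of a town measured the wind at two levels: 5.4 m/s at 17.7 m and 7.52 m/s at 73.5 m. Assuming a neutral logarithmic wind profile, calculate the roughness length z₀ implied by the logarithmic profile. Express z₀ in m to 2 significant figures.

Log law: V(z) ∝ ln(z/z₀). With r = V₁/V₂ = 5.4/7.52 = 0.71809,
r · ln(z₂/z₀) = ln(z₁/z₀) ⇒ ln z₀ = (ln z₁ − r·ln z₂)/(1 − r)
ln z₀ = (2.87356 − 0.71809×4.29729) / 0.28191 = -0.7529
z₀ = exp(-0.7529) = 0.4710 m

z₀ ≈ 0.47 m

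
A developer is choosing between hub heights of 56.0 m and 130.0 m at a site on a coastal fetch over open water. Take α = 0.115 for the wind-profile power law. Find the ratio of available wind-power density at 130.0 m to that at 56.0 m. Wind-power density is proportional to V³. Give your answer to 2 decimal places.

1.34

Speed ratio: V_B/V_A = (z_B/z_A)^α = (130.0/56.0)^0.115 = (2.3214)^0.115 = 1.10170
Power-density ratio: P_B/P_A = (V_B/V_A)³ = (1.10170)³ = 1.33717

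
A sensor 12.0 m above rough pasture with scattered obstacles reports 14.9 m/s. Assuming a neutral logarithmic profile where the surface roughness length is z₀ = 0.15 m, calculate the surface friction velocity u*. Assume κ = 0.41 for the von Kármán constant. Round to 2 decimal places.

Log law: V(z) = (u*/κ) · ln(z/z₀) ⇒ u* = κ · V / ln(z/z₀)
u* = 0.41 × 14.9 / ln(12.0/0.15) = 0.41 × 14.9 / 4.3820
   = 6.1090 / 4.3820 = 1.3941 m/s

u* ≈ 1.39 m/s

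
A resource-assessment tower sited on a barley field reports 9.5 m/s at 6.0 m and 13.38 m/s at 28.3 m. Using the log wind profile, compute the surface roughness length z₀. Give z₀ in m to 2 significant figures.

z₀ ≈ 0.13 m

Log law: V(z) ∝ ln(z/z₀). With r = V₁/V₂ = 9.5/13.38 = 0.71001,
r · ln(z₂/z₀) = ln(z₁/z₀) ⇒ ln z₀ = (ln z₁ − r·ln z₂)/(1 − r)
ln z₀ = (1.79176 − 0.71001×3.34286) / 0.28999 = -2.0060
z₀ = exp(-2.0060) = 0.1345 m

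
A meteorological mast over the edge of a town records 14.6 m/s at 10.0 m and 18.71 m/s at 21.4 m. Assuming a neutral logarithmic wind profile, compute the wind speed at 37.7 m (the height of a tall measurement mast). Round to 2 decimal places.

Log law: V ∝ ln(z/z₀). From the pair, with r = V₁/V₂ = 0.78033,
ln z₀ = (ln z₁ − r·ln z₂)/(1 − r) = (2.3026 − 0.78033×3.0634)/0.21967 = -0.4000 → z₀ = 0.6703 m
V₃ = V₁ · ln(z₃/z₀)/ln(z₁/z₀) = 14.6 × 4.0297/2.7026 = 21.7691 m/s

21.77 m/s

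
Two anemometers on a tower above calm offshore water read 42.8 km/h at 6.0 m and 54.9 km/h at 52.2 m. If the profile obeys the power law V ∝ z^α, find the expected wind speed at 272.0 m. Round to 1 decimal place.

66.4 km/h

First find α: α = ln(V₂/V₁)/ln(z₂/z₁) = ln(54.9/42.8)/ln(52.2/6.0) = 0.24898/2.16332 = 0.1151
Extrapolate from 52.2 m to 272.0 m: V₃ = 54.9 × (272.0/52.2)^0.1151 = 54.9 × 1.2092 = 66.3865 km/h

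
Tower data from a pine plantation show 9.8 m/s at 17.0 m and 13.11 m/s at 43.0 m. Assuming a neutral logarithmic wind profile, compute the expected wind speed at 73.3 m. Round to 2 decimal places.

15.01 m/s

Log law: V ∝ ln(z/z₀). From the pair, with r = V₁/V₂ = 0.74752,
ln z₀ = (ln z₁ − r·ln z₂)/(1 − r) = (2.8332 − 0.74752×3.7612)/0.25248 = 0.0857 → z₀ = 1.089 m
V₃ = V₁ · ln(z₃/z₀)/ln(z₁/z₀) = 9.8 × 4.2089/2.7475 = 15.0124 m/s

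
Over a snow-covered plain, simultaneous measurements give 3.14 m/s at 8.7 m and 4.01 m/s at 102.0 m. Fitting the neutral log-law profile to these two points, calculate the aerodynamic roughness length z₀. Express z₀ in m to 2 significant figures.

Log law: V(z) ∝ ln(z/z₀). With r = V₁/V₂ = 3.14/4.01 = 0.78304,
r · ln(z₂/z₀) = ln(z₁/z₀) ⇒ ln z₀ = (ln z₁ − r·ln z₂)/(1 − r)
ln z₀ = (2.16332 − 0.78304×4.62497) / 0.21696 = -6.7213
z₀ = exp(-6.7213) = 0.001205 m

z₀ ≈ 0.0012 m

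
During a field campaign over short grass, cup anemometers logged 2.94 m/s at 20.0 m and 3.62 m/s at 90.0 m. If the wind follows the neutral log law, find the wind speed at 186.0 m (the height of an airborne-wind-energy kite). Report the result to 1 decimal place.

Log law: V ∝ ln(z/z₀). From the pair, with r = V₁/V₂ = 0.81215,
ln z₀ = (ln z₁ − r·ln z₂)/(1 − r) = (2.9957 − 0.81215×4.4998)/0.18785 = -3.5072 → z₀ = 0.02998 m
V₃ = V₁ · ln(z₃/z₀)/ln(z₁/z₀) = 2.94 × 8.7329/6.5029 = 3.9482 m/s

3.9 m/s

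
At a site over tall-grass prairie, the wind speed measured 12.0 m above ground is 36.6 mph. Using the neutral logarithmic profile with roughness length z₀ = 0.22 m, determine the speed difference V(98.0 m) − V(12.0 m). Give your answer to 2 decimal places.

19.22 mph

Log law: V₂ = V₁ · ln(z₂/z₀)/ln(z₁/z₀) = 36.6 × 6.0991/3.9990 = 55.8202 mph
ΔV = 55.8202 − 36.6 = 19.2202 mph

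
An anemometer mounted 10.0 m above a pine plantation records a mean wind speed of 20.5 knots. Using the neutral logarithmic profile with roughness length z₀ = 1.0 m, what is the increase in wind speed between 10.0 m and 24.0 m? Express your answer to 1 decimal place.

7.8 knots

Log law: V₂ = V₁ · ln(z₂/z₀)/ln(z₁/z₀) = 20.5 × 3.1781/2.3026 = 28.2943 knots
ΔV = 28.2943 − 20.5 = 7.7943 knots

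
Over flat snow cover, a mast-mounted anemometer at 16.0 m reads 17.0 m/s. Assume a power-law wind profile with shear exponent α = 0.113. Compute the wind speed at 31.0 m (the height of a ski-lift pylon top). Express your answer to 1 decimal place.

18.3 m/s

Power-law profile: V₂ = V₁ · (z₂/z₁)^α
V₂ = 17.0 × (31.0/16.0)^0.113 = 17.0 × (1.9375)^0.113
    = 17.0 × 1.0776 = 18.3192 m/s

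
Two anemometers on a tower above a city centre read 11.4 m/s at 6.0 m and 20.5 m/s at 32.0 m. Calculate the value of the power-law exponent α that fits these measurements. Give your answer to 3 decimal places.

Power law: V₂/V₁ = (z₂/z₁)^α ⇒ α = ln(V₂/V₁) / ln(z₂/z₁)
α = ln(20.5/11.4) / ln(32.0/6.0) = ln(1.7982) / ln(5.3333)
  = 0.58681 / 1.67398 = 0.35055

α ≈ 0.351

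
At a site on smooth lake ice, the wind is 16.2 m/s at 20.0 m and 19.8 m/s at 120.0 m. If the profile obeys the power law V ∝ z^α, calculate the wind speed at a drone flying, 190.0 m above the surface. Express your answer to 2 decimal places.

20.85 m/s

First find α: α = ln(V₂/V₁)/ln(z₂/z₁) = ln(19.8/16.2)/ln(120.0/20.0) = 0.20067/1.79176 = 0.1120
Extrapolate from 120.0 m to 190.0 m: V₃ = 19.8 × (190.0/120.0)^0.1120 = 19.8 × 1.0528 = 20.8457 m/s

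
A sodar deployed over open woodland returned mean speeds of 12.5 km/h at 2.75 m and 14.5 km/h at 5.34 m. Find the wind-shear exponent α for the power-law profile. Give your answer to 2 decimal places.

Power law: V₂/V₁ = (z₂/z₁)^α ⇒ α = ln(V₂/V₁) / ln(z₂/z₁)
α = ln(14.5/12.5) / ln(5.34/2.75) = ln(1.1600) / ln(1.9418)
  = 0.14842 / 0.66362 = 0.22365

α ≈ 0.22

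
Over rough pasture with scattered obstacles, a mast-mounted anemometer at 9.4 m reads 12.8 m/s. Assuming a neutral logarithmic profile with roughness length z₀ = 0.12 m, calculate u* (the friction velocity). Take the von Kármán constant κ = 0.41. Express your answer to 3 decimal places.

Log law: V(z) = (u*/κ) · ln(z/z₀) ⇒ u* = κ · V / ln(z/z₀)
u* = 0.41 × 12.8 / ln(9.4/0.12) = 0.41 × 12.8 / 4.3610
   = 5.2480 / 4.3610 = 1.2034 m/s

u* ≈ 1.203 m/s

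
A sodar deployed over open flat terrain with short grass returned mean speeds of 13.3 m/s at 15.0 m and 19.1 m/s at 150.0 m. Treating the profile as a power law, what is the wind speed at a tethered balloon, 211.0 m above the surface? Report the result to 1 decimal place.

20.2 m/s

First find α: α = ln(V₂/V₁)/ln(z₂/z₁) = ln(19.1/13.3)/ln(150.0/15.0) = 0.36192/2.30259 = 0.1572
Extrapolate from 150.0 m to 211.0 m: V₃ = 19.1 × (211.0/150.0)^0.1572 = 19.1 × 1.0551 = 20.1524 m/s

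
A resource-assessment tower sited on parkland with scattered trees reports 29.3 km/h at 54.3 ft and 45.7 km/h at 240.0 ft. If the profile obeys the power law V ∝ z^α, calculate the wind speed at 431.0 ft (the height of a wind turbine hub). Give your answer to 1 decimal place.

54.4 km/h

First find α: α = ln(V₂/V₁)/ln(z₂/z₁) = ln(45.7/29.3)/ln(240.0/54.3) = 0.44451/1.48611 = 0.2991
Extrapolate from 240.0 ft to 431.0 ft: V₃ = 45.7 × (431.0/240.0)^0.2991 = 45.7 × 1.1914 = 54.4464 km/h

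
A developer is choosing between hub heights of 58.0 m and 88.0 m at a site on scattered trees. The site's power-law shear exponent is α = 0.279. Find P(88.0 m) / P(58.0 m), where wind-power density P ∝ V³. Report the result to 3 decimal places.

Speed ratio: V_B/V_A = (z_B/z_A)^α = (88.0/58.0)^0.279 = (1.5172)^0.279 = 1.12335
Power-density ratio: P_B/P_A = (V_B/V_A)³ = (1.12335)³ = 1.41756

1.418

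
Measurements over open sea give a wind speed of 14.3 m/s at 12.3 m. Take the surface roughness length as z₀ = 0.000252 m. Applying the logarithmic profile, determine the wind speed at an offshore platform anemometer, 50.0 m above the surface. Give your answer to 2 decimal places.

16.16 m/s

Log law: V(z) ∝ ln(z/z₀), so V₂/V₁ = ln(z₂/z₀) / ln(z₁/z₀).
ln(50.0/0.000252) = 12.1981, ln(12.3/0.000252) = 10.7957
V₂ = 14.3 × 12.1981/10.7957 = 14.3 × 1.1299 = 16.1577 m/s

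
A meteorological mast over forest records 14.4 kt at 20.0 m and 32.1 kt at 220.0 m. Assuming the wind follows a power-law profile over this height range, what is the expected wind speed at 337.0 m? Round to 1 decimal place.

37.0 kt

First find α: α = ln(V₂/V₁)/ln(z₂/z₁) = ln(32.1/14.4)/ln(220.0/20.0) = 0.80163/2.39790 = 0.3343
Extrapolate from 220.0 m to 337.0 m: V₃ = 32.1 × (337.0/220.0)^0.3343 = 32.1 × 1.1532 = 37.0187 kt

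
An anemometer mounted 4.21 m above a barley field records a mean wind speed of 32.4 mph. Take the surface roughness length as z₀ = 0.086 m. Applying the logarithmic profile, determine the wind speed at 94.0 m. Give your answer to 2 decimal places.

58.26 mph

Log law: V(z) ∝ ln(z/z₀), so V₂/V₁ = ln(z₂/z₀) / ln(z₁/z₀).
ln(94.0/0.086) = 6.9967, ln(4.21/0.086) = 3.8909
V₂ = 32.4 × 6.9967/3.8909 = 32.4 × 1.7982 = 58.2628 mph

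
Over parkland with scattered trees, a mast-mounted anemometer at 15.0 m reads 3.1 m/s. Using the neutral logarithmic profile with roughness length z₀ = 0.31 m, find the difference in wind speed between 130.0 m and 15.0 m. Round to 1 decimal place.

1.7 m/s

Log law: V₂ = V₁ · ln(z₂/z₀)/ln(z₁/z₀) = 3.1 × 6.0387/3.8792 = 4.8257 m/s
ΔV = 4.8257 − 3.1 = 1.7257 m/s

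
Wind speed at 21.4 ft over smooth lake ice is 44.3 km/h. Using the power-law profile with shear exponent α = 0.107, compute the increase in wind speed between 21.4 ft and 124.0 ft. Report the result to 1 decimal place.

9.2 km/h

Power law: V₂ = V₁ · (z₂/z₁)^α = 44.3 × (5.7944)^0.107 = 53.4620 km/h
ΔV = 53.4620 − 44.3 = 9.1620 km/h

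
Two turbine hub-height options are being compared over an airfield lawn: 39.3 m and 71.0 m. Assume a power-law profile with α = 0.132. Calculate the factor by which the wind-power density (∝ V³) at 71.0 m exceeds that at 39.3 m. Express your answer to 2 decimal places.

Speed ratio: V_B/V_A = (z_B/z_A)^α = (71.0/39.3)^0.132 = (1.8066)^0.132 = 1.08120
Power-density ratio: P_B/P_A = (V_B/V_A)³ = (1.08120)³ = 1.26392

1.26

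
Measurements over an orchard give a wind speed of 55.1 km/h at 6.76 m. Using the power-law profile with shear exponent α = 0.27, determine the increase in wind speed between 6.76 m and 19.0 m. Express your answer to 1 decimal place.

17.7 km/h

Power law: V₂ = V₁ · (z₂/z₁)^α = 55.1 × (2.8107)^0.27 = 72.8332 km/h
ΔV = 72.8332 − 55.1 = 17.7332 km/h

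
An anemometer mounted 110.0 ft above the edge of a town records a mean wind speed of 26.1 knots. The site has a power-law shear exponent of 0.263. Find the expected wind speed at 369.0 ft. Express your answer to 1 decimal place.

Power-law profile: V₂ = V₁ · (z₂/z₁)^α
V₂ = 26.1 × (369.0/110.0)^0.263 = 26.1 × (3.3545)^0.263
    = 26.1 × 1.3748 = 35.8825 knots

35.9 knots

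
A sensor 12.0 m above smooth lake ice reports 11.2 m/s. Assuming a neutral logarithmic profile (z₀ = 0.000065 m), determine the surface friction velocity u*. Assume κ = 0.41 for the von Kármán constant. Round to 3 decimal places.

Log law: V(z) = (u*/κ) · ln(z/z₀) ⇒ u* = κ · V / ln(z/z₀)
u* = 0.41 × 11.2 / ln(12.0/0.000065) = 0.41 × 11.2 / 12.1260
   = 4.5920 / 12.1260 = 0.3787 m/s

u* ≈ 0.379 m/s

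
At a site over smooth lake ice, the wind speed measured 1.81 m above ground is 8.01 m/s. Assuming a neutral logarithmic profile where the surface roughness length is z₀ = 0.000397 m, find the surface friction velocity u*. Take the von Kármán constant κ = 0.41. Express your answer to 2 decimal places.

Log law: V(z) = (u*/κ) · ln(z/z₀) ⇒ u* = κ · V / ln(z/z₀)
u* = 0.41 × 8.01 / ln(1.81/0.000397) = 0.41 × 8.01 / 8.4249
   = 3.2841 / 8.4249 = 0.3898 m/s

u* ≈ 0.39 m/s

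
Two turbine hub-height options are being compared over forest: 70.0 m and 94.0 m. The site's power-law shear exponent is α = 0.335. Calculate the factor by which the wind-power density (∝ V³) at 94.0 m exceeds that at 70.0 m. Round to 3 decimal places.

1.345

Speed ratio: V_B/V_A = (z_B/z_A)^α = (94.0/70.0)^0.335 = (1.3429)^0.335 = 1.10380
Power-density ratio: P_B/P_A = (V_B/V_A)³ = (1.10380)³ = 1.34484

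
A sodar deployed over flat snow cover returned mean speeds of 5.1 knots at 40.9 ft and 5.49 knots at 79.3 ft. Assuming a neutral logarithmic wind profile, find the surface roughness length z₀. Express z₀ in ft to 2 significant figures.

z₀ ≈ 0.0071 ft

Log law: V(z) ∝ ln(z/z₀). With r = V₁/V₂ = 5.1/5.49 = 0.92896,
r · ln(z₂/z₀) = ln(z₁/z₀) ⇒ ln z₀ = (ln z₁ − r·ln z₂)/(1 − r)
ln z₀ = (3.71113 − 0.92896×4.37324) / 0.07104 = -4.9472
z₀ = exp(-4.9472) = 0.007103 ft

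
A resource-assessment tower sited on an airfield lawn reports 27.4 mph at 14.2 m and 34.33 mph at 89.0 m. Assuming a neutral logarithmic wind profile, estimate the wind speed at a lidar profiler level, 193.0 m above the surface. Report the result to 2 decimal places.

Log law: V ∝ ln(z/z₀). From the pair, with r = V₁/V₂ = 0.79814,
ln z₀ = (ln z₁ − r·ln z₂)/(1 − r) = (2.6532 − 0.79814×4.4886)/0.20186 = -4.6036 → z₀ = 0.01002 m
V₃ = V₁ · ln(z₃/z₀)/ln(z₁/z₀) = 27.4 × 9.8663/7.2568 = 37.2526 mph

37.25 mph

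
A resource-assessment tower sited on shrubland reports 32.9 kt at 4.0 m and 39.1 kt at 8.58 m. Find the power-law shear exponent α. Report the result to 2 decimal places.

α ≈ 0.23

Power law: V₂/V₁ = (z₂/z₁)^α ⇒ α = ln(V₂/V₁) / ln(z₂/z₁)
α = ln(39.1/32.9) / ln(8.58/4.0) = ln(1.1884) / ln(2.1450)
  = 0.17265 / 0.76314 = 0.22624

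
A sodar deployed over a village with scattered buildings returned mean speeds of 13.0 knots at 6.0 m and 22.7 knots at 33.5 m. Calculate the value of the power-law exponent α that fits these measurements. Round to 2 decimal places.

Power law: V₂/V₁ = (z₂/z₁)^α ⇒ α = ln(V₂/V₁) / ln(z₂/z₁)
α = ln(22.7/13.0) / ln(33.5/6.0) = ln(1.7462) / ln(5.5833)
  = 0.55742 / 1.71979 = 0.32412

α ≈ 0.32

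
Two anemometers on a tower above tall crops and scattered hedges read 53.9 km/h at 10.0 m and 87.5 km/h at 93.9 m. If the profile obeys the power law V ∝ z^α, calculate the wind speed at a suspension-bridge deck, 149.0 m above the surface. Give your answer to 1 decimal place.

96.7 km/h

First find α: α = ln(V₂/V₁)/ln(z₂/z₁) = ln(87.5/53.9)/ln(93.9/10.0) = 0.48451/2.23965 = 0.2163
Extrapolate from 93.9 m to 149.0 m: V₃ = 87.5 × (149.0/93.9)^0.2163 = 87.5 × 1.1050 = 96.6913 km/h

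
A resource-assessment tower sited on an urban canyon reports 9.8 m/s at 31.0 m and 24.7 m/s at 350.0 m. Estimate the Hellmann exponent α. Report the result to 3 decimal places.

α ≈ 0.381

Power law: V₂/V₁ = (z₂/z₁)^α ⇒ α = ln(V₂/V₁) / ln(z₂/z₁)
α = ln(24.7/9.8) / ln(350.0/31.0) = ln(2.5204) / ln(11.2903)
  = 0.92442 / 2.42395 = 0.38137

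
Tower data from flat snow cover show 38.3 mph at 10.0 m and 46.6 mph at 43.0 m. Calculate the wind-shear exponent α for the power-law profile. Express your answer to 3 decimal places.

α ≈ 0.134

Power law: V₂/V₁ = (z₂/z₁)^α ⇒ α = ln(V₂/V₁) / ln(z₂/z₁)
α = ln(46.6/38.3) / ln(43.0/10.0) = ln(1.2167) / ln(4.3000)
  = 0.19615 / 1.45862 = 0.13448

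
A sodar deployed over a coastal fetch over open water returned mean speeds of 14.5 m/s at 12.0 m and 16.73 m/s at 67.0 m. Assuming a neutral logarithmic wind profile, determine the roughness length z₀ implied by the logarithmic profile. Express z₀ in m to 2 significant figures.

z₀ ≈ 0.00017 m

Log law: V(z) ∝ ln(z/z₀). With r = V₁/V₂ = 14.5/16.73 = 0.86671,
r · ln(z₂/z₀) = ln(z₁/z₀) ⇒ ln z₀ = (ln z₁ − r·ln z₂)/(1 − r)
ln z₀ = (2.48491 − 0.86671×4.20469) / 0.13329 = -8.6976
z₀ = exp(-8.6976) = 0.0001670 m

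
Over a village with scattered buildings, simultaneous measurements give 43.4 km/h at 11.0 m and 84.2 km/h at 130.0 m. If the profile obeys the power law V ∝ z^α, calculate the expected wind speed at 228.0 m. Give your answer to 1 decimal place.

First find α: α = ln(V₂/V₁)/ln(z₂/z₁) = ln(84.2/43.4)/ln(130.0/11.0) = 0.66274/2.46964 = 0.2684
Extrapolate from 130.0 m to 228.0 m: V₃ = 84.2 × (228.0/130.0)^0.2684 = 84.2 × 1.1627 = 97.9012 km/h

97.9 km/h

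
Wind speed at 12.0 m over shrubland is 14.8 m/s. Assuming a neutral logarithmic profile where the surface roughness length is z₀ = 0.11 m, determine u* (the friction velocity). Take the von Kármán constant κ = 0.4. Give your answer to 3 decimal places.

Log law: V(z) = (u*/κ) · ln(z/z₀) ⇒ u* = κ · V / ln(z/z₀)
u* = 0.4 × 14.8 / ln(12.0/0.11) = 0.4 × 14.8 / 4.6922
   = 5.9200 / 4.6922 = 1.2617 m/s

u* ≈ 1.262 m/s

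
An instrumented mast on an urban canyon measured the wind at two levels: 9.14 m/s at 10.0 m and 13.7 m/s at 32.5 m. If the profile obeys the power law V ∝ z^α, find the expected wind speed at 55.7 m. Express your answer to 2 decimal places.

16.48 m/s

First find α: α = ln(V₂/V₁)/ln(z₂/z₁) = ln(13.7/9.14)/ln(32.5/10.0) = 0.40474/1.17865 = 0.3434
Extrapolate from 32.5 m to 55.7 m: V₃ = 13.7 × (55.7/32.5)^0.3434 = 13.7 × 1.2032 = 16.4840 m/s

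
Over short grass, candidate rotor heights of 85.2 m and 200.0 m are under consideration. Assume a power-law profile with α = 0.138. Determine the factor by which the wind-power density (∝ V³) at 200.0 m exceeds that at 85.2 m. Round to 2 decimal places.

1.42

Speed ratio: V_B/V_A = (z_B/z_A)^α = (200.0/85.2)^0.138 = (2.3474)^0.138 = 1.12497
Power-density ratio: P_B/P_A = (V_B/V_A)³ = (1.12497)³ = 1.42372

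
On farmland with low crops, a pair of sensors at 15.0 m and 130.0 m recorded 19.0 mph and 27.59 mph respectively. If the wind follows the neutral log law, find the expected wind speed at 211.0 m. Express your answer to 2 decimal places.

29.52 mph

Log law: V ∝ ln(z/z₀). From the pair, with r = V₁/V₂ = 0.68866,
ln z₀ = (ln z₁ − r·ln z₂)/(1 − r) = (2.7081 − 0.68866×4.8675)/0.31134 = -2.0685 → z₀ = 0.1264 m
V₃ = V₁ · ln(z₃/z₀)/ln(z₁/z₀) = 19.0 × 7.4203/4.7765 = 29.5165 mph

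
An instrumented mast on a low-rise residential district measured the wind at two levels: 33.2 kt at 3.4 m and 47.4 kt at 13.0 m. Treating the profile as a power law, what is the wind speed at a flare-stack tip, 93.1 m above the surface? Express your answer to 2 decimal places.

79.94 kt

First find α: α = ln(V₂/V₁)/ln(z₂/z₁) = ln(47.4/33.2)/ln(13.0/3.4) = 0.35607/1.34117 = 0.2655
Extrapolate from 13.0 m to 93.1 m: V₃ = 47.4 × (93.1/13.0)^0.2655 = 47.4 × 1.6865 = 79.9423 kt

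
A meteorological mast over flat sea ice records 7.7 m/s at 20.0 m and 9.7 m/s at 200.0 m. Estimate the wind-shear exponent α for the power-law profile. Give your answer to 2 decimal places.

α ≈ 0.10

Power law: V₂/V₁ = (z₂/z₁)^α ⇒ α = ln(V₂/V₁) / ln(z₂/z₁)
α = ln(9.7/7.7) / ln(200.0/20.0) = ln(1.2597) / ln(10.0000)
  = 0.23091 / 2.30259 = 0.10028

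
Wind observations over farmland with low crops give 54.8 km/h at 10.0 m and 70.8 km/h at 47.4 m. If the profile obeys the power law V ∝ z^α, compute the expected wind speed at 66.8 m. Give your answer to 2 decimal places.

74.91 km/h

First find α: α = ln(V₂/V₁)/ln(z₂/z₁) = ln(70.8/54.8)/ln(47.4/10.0) = 0.25617/1.55604 = 0.1646
Extrapolate from 47.4 m to 66.8 m: V₃ = 70.8 × (66.8/47.4)^0.1646 = 70.8 × 1.0581 = 74.9139 km/h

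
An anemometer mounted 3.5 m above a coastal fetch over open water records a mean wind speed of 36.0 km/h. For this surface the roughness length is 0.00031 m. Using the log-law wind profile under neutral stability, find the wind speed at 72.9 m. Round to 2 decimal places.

47.71 km/h

Log law: V(z) ∝ ln(z/z₀), so V₂/V₁ = ln(z₂/z₀) / ln(z₁/z₀).
ln(72.9/0.00031) = 12.3680, ln(3.5/0.00031) = 9.3317
V₂ = 36.0 × 12.3680/9.3317 = 36.0 × 1.3254 = 47.7136 km/h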